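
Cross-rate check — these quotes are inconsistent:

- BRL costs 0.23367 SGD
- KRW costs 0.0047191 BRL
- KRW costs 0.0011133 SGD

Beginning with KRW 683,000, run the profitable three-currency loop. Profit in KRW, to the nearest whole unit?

Profit: KRW 6,558

Profitable loop is KRW → SGD → BRL → KRW:
KRW 683,000 × 0.0011133 = SGD 760.38
SGD 760.38 ÷ 0.23367 = BRL 3,254.09
BRL 3,254.09 ÷ 0.0047191 = KRW 689,558
Profit = KRW 689,558 − KRW 683,000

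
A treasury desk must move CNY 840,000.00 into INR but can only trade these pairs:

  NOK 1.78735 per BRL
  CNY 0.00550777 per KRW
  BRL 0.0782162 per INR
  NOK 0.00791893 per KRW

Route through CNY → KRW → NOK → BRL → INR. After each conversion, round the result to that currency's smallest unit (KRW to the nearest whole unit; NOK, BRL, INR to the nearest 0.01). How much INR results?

INR 8,639,004.07

CNY 840,000.00 ÷ 0.00550777 = KRW 152,511,815
KRW 152,511,815 × 0.00791893 = NOK 1,207,730.39
NOK 1,207,730.39 ÷ 1.78735 = BRL 675,710.07
BRL 675,710.07 ÷ 0.0782162 = INR 8,639,004.07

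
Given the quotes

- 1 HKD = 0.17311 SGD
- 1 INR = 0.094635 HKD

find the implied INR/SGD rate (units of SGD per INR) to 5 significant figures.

INR/SGD = 0.016382

1 INR × 0.094635 = 0.094635 HKD
0.094635 HKD × 0.17311 = 0.0163823 SGD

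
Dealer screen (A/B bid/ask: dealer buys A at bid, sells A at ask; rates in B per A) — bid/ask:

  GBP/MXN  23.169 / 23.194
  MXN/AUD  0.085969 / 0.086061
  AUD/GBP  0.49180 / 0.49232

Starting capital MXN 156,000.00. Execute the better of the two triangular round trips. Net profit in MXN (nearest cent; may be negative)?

Best loop MXN → GBP → AUD → MXN:
MXN 156,000.00 ÷ 23.194 (buy GBP at ask) = GBP 6,725.88
GBP 6,725.88 ÷ 0.49232 (buy AUD at ask) = AUD 13,661.60
AUD 13,661.60 ÷ 0.086061 (buy MXN at ask) = MXN 158,743.18

Net profit: MXN 2,743.18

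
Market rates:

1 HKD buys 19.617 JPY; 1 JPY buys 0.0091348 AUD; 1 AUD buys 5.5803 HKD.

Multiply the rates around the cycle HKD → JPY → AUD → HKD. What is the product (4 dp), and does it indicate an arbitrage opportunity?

Around HKD → JPY → AUD → HKD: 1 × 19.617 × 0.0091348 × 5.5803 = 0.999975
Product ≈ 1 (deviation 0.002%, within rounding noise).

1.0000 (no arbitrage)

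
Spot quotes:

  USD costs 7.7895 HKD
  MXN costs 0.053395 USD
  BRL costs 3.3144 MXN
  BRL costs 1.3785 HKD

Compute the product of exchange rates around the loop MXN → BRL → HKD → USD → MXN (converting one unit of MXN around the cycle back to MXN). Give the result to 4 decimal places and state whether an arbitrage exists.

1.0000 (no arbitrage)

Around MXN → BRL → HKD → USD → MXN: 1 ÷ 3.3144 × 1.3785 ÷ 7.7895 ÷ 0.053395 = 0.999981
Product ≈ 1 (deviation 0.002%, within rounding noise).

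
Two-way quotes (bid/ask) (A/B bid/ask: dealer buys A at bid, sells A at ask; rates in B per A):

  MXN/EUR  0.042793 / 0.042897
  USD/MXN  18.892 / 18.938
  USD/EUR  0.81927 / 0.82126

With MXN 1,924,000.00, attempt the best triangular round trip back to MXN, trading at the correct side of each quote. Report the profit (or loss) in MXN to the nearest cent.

Best loop MXN → USD → EUR → MXN:
MXN 1,924,000.00 ÷ 18.938 (buy USD at ask) = USD 101,594.68
USD 101,594.68 × 0.81927 (sell USD at bid) = EUR 83,233.47
EUR 83,233.47 ÷ 0.042897 (buy MXN at ask) = MXN 1,940,309.84

Net profit: MXN 16,309.84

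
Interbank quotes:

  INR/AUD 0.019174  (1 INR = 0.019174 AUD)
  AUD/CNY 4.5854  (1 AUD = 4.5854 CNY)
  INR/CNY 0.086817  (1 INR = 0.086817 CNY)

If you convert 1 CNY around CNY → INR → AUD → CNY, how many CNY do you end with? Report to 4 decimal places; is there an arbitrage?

1.0127 (arbitrage exists)

Around CNY → INR → AUD → CNY: 1 ÷ 0.086817 × 0.019174 × 4.5854 = 1.012710
Product > 1; profitable direction is CNY → INR → AUD → CNY.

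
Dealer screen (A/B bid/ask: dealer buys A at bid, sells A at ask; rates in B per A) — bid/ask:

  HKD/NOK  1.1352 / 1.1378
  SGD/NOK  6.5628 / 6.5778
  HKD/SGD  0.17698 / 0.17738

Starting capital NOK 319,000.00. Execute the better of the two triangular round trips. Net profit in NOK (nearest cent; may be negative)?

Best loop NOK → HKD → SGD → NOK:
NOK 319,000.00 ÷ 1.1378 (buy HKD at ask) = HKD 280,365.62
HKD 280,365.62 × 0.17698 (sell HKD at bid) = SGD 49,619.11
SGD 49,619.11 × 6.5628 (sell SGD at bid) = NOK 325,640.28

Net profit: NOK 6,640.28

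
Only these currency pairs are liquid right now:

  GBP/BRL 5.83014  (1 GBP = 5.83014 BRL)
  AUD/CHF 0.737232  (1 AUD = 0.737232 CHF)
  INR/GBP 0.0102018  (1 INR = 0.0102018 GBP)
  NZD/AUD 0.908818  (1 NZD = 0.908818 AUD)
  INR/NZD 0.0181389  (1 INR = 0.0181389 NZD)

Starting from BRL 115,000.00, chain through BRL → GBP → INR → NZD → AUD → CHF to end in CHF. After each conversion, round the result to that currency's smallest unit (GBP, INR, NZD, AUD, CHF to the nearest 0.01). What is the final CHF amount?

BRL 115,000.00 ÷ 5.83014 = GBP 19,725.08
GBP 19,725.08 ÷ 0.0102018 = INR 1,933,490.17
INR 1,933,490.17 × 0.0181389 = NZD 35,071.38
NZD 35,071.38 × 0.908818 = AUD 31,873.50
AUD 31,873.50 × 0.737232 = CHF 23,498.16

CHF 23,498.16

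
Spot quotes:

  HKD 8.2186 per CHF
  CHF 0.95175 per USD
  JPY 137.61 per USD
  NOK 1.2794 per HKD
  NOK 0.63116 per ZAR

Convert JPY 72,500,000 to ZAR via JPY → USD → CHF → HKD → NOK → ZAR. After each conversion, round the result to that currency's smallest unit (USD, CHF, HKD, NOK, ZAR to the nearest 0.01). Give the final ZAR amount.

JPY 72,500,000 ÷ 137.61 = USD 526,851.25
USD 526,851.25 × 0.95175 = CHF 501,430.68
CHF 501,430.68 × 8.2186 = HKD 4,121,058.19
HKD 4,121,058.19 × 1.2794 = NOK 5,272,481.85
NOK 5,272,481.85 ÷ 0.63116 = ZAR 8,353,637.51

ZAR 8,353,637.51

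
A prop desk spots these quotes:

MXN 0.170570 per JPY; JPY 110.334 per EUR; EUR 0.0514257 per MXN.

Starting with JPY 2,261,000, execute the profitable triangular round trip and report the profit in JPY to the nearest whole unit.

Profitable loop is JPY → EUR → MXN → JPY:
JPY 2,261,000 ÷ 110.334 = EUR 20,492.32
EUR 20,492.32 ÷ 0.0514257 = MXN 398,484.09
MXN 398,484.09 ÷ 0.170570 = JPY 2,336,191
Profit = JPY 2,336,191 − JPY 2,261,000

Profit: JPY 75,191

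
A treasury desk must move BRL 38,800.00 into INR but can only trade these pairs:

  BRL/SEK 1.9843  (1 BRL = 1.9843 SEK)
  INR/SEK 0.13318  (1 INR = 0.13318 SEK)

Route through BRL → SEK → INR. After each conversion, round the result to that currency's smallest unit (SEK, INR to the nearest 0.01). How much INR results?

BRL 38,800.00 × 1.9843 = SEK 76,990.84
SEK 76,990.84 ÷ 0.13318 = INR 578,096.11

INR 578,096.11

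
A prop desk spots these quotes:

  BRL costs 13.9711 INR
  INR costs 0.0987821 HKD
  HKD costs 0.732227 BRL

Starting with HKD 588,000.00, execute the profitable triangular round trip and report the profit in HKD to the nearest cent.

Profitable loop is HKD → BRL → INR → HKD:
HKD 588,000.00 × 0.732227 = BRL 430,549.48
BRL 430,549.48 × 13.9711 = INR 6,015,249.78
INR 6,015,249.78 × 0.0987821 = HKD 594,199.01
Profit = HKD 594,199.01 − HKD 588,000.00

Profit: HKD 6,199.01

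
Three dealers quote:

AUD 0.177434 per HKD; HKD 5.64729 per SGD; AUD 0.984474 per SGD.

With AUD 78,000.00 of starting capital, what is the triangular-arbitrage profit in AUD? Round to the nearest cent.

Profit: AUD 1,390.27

Profitable loop is AUD → SGD → HKD → AUD:
AUD 78,000.00 ÷ 0.984474 = SGD 79,230.13
SGD 79,230.13 × 5.64729 = HKD 447,435.50
HKD 447,435.50 × 0.177434 = AUD 79,390.27
Profit = AUD 79,390.27 − AUD 78,000.00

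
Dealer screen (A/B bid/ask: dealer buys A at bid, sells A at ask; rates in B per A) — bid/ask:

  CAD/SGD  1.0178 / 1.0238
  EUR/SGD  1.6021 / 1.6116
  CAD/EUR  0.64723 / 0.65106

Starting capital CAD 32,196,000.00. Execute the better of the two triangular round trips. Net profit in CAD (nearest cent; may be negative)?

Net profit: CAD 412,817.72

Best loop CAD → EUR → SGD → CAD:
CAD 32,196,000.00 × 0.64723 (sell CAD at bid) = EUR 20,838,217.08
EUR 20,838,217.08 × 1.6021 (sell EUR at bid) = SGD 33,384,907.58
SGD 33,384,907.58 ÷ 1.0238 (buy CAD at ask) = CAD 32,608,817.72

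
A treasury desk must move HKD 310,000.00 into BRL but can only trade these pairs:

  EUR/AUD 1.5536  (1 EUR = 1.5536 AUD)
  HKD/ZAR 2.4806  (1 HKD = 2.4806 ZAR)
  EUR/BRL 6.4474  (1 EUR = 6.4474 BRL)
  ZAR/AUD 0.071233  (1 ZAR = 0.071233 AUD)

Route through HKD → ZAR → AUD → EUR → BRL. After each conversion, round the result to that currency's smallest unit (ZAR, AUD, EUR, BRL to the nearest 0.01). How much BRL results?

HKD 310,000.00 × 2.4806 = ZAR 768,986.00
ZAR 768,986.00 × 0.071233 = AUD 54,777.18
AUD 54,777.18 ÷ 1.5536 = EUR 35,258.23
EUR 35,258.23 × 6.4474 = BRL 227,323.91

BRL 227,323.91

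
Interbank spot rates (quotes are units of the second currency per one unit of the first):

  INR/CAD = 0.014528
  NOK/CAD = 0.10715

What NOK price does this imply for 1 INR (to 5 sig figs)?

INR/NOK = 0.13559

1 INR × 0.014528 = 0.014528 CAD
0.014528 CAD ÷ 0.10715 = 0.135586 NOK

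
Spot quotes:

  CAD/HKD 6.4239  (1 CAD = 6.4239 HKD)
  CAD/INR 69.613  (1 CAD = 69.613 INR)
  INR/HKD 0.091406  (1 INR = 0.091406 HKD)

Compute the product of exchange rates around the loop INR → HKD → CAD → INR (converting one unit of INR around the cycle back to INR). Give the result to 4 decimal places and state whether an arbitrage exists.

0.9905 (arbitrage exists)

Around INR → HKD → CAD → INR: 1 × 0.091406 ÷ 6.4239 × 69.613 = 0.990527
Product < 1; profitable direction is INR → CAD → HKD → INR.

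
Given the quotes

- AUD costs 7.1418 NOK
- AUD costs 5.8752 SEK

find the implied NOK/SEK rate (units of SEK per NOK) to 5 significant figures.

NOK/SEK = 0.82265

1 NOK ÷ 7.1418 = 0.140021 AUD
0.140021 AUD × 5.8752 = 0.82265 SEK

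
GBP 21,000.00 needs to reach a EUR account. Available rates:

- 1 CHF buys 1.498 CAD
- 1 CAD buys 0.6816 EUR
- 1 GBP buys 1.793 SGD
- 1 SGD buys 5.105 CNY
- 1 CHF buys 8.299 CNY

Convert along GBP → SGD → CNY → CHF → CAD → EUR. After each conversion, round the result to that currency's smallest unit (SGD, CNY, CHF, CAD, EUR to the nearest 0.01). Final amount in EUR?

GBP 21,000.00 × 1.793 = SGD 37,653.00
SGD 37,653.00 × 5.105 = CNY 192,218.57
CNY 192,218.57 ÷ 8.299 = CHF 23,161.65
CHF 23,161.65 × 1.498 = CAD 34,696.15
CAD 34,696.15 × 0.6816 = EUR 23,648.90

EUR 23,648.90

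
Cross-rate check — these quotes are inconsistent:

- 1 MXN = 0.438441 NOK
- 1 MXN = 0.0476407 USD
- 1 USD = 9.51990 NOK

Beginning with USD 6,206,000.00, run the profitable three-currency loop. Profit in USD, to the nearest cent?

Profit: USD 213,646.77

Profitable loop is USD → NOK → MXN → USD:
USD 6,206,000.00 × 9.51990 = NOK 59,080,499.40
NOK 59,080,499.40 ÷ 0.438441 = MXN 134,751,310.67
MXN 134,751,310.67 × 0.0476407 = USD 6,419,646.77
Profit = USD 6,419,646.77 − USD 6,206,000.00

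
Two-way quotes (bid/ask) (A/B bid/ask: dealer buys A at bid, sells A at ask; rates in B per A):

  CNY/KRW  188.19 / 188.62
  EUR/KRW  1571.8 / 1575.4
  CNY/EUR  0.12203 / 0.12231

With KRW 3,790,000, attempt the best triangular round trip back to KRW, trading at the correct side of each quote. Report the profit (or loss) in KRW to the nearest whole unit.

Net profit: KRW 64,032

Best loop KRW → CNY → EUR → KRW:
KRW 3,790,000 ÷ 188.62 (buy CNY at ask) = CNY 20,093.31
CNY 20,093.31 × 0.12203 (sell CNY at bid) = EUR 2,451.99
EUR 2,451.99 × 1571.8 (sell EUR at bid) = KRW 3,854,032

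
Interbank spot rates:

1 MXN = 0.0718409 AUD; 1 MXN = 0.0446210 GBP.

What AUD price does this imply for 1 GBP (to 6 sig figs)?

1 GBP ÷ 0.0446210 = 22.411 MXN
22.411 MXN × 0.0718409 = 1.61002 AUD

GBP/AUD = 1.61002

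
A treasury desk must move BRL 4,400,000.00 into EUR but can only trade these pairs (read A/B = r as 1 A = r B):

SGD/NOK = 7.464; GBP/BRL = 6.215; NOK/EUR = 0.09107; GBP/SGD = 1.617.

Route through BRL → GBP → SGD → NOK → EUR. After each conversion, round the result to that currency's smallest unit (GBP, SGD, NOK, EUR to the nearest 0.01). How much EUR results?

BRL 4,400,000.00 ÷ 6.215 = GBP 707,964.60
GBP 707,964.60 × 1.617 = SGD 1,144,778.76
SGD 1,144,778.76 × 7.464 = NOK 8,544,628.66
NOK 8,544,628.66 × 0.09107 = EUR 778,159.33

EUR 778,159.33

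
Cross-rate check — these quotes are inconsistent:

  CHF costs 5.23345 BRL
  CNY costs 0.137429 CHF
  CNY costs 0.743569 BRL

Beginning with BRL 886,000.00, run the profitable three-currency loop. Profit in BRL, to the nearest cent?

Profit: BRL 29,985.36

Profitable loop is BRL → CHF → CNY → BRL:
BRL 886,000.00 ÷ 5.23345 = CHF 169,295.59
CHF 169,295.59 ÷ 0.137429 = CNY 1,231,876.74
CNY 1,231,876.74 × 0.743569 = BRL 915,985.36
Profit = BRL 915,985.36 − BRL 886,000.00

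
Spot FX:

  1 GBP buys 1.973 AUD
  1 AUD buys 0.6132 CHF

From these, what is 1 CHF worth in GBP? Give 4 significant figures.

1 CHF ÷ 0.6132 = 1.63079 AUD
1.63079 AUD ÷ 1.973 = 0.826553 GBP

CHF/GBP = 0.8266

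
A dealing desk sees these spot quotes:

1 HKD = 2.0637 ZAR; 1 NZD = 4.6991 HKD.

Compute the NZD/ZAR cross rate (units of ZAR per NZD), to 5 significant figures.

NZD/ZAR = 9.6975

1 NZD × 4.6991 = 4.6991 HKD
4.6991 HKD × 2.0637 = 9.69753 ZAR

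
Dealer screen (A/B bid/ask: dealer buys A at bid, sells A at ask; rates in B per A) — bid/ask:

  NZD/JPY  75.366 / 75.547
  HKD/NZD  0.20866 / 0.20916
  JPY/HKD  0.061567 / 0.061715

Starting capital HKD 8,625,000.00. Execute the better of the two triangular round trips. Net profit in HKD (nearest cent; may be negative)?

Best loop HKD → JPY → NZD → HKD:
HKD 8,625,000.00 ÷ 0.061715 (buy JPY at ask) = JPY 139,755,327
JPY 139,755,327 ÷ 75.547 (buy NZD at ask) = NZD 1,849,912.33
NZD 1,849,912.33 ÷ 0.20916 (buy HKD at ask) = HKD 8,844,484.28

Net profit: HKD 219,484.28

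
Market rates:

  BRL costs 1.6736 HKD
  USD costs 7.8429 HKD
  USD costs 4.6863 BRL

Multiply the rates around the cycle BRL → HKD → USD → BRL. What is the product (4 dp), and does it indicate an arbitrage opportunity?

1.0000 (no arbitrage)

Around BRL → HKD → USD → BRL: 1 × 1.6736 ÷ 7.8429 × 4.6863 = 1.000012
Product ≈ 1 (deviation 0.001%, within rounding noise).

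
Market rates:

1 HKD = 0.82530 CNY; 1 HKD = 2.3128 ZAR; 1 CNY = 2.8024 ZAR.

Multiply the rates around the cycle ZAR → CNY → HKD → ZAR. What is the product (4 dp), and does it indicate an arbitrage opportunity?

Around ZAR → CNY → HKD → ZAR: 1 ÷ 2.8024 ÷ 0.82530 × 2.3128 = 0.999991
Product ≈ 1 (deviation 0.001%, within rounding noise).

1.0000 (no arbitrage)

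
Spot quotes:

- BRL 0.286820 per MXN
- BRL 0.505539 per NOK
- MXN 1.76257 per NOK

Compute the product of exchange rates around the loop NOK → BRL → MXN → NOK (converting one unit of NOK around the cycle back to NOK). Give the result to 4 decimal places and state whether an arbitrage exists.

1.0000 (no arbitrage)

Around NOK → BRL → MXN → NOK: 1 × 0.505539 ÷ 0.286820 ÷ 1.76257 = 0.999997
Product ≈ 1 (deviation 0.000%, within rounding noise).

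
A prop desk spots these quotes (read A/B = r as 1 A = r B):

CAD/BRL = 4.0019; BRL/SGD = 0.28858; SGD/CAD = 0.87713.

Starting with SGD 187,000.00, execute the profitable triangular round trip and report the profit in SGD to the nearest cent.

Profit: SGD 2,425.32

Profitable loop is SGD → CAD → BRL → SGD:
SGD 187,000.00 × 0.87713 = CAD 164,023.31
CAD 164,023.31 × 4.0019 = BRL 656,404.88
BRL 656,404.88 × 0.28858 = SGD 189,425.32
Profit = SGD 189,425.32 − SGD 187,000.00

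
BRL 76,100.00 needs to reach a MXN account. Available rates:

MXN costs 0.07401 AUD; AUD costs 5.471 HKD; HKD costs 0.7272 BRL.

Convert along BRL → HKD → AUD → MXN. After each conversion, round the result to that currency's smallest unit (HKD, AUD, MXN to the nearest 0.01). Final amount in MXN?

BRL 76,100.00 ÷ 0.7272 = HKD 104,647.96
HKD 104,647.96 ÷ 5.471 = AUD 19,127.76
AUD 19,127.76 ÷ 0.07401 = MXN 258,448.32

MXN 258,448.32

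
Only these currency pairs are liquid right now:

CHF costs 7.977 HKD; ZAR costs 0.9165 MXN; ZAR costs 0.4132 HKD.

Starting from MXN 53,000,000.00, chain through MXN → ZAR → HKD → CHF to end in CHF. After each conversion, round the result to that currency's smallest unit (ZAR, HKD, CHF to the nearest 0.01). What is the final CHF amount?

MXN 53,000,000.00 ÷ 0.9165 = ZAR 57,828,696.13
ZAR 57,828,696.13 × 0.4132 = HKD 23,894,817.24
HKD 23,894,817.24 ÷ 7.977 = CHF 2,995,464.11

CHF 2,995,464.11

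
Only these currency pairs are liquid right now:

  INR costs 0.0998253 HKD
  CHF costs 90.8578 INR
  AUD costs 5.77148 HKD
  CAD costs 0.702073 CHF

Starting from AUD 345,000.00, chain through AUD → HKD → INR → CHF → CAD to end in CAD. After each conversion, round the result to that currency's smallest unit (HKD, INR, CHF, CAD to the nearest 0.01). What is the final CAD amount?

CAD 312,695.18

AUD 345,000.00 × 5.77148 = HKD 1,991,160.60
HKD 1,991,160.60 ÷ 0.0998253 = INR 19,946,452.45
INR 19,946,452.45 ÷ 90.8578 = CHF 219,534.84
CHF 219,534.84 ÷ 0.702073 = CAD 312,695.18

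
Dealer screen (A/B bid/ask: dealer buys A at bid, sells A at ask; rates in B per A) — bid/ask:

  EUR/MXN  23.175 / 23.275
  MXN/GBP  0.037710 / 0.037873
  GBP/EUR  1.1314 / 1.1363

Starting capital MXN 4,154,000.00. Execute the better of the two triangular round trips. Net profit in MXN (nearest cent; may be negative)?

Best loop MXN → EUR → GBP → MXN:
MXN 4,154,000.00 ÷ 23.275 (buy EUR at ask) = EUR 178,474.76
EUR 178,474.76 ÷ 1.1363 (buy GBP at ask) = GBP 157,066.58
GBP 157,066.58 ÷ 0.037873 (buy MXN at ask) = MXN 4,147,191.48

Net result: MXN -6,808.52 (no profitable arbitrage after spreads)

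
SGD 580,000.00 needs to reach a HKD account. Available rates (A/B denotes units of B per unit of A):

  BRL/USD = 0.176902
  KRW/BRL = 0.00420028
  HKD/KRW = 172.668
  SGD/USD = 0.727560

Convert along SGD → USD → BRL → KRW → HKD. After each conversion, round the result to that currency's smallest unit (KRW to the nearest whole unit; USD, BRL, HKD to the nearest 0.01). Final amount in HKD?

SGD 580,000.00 × 0.727560 = USD 421,984.80
USD 421,984.80 ÷ 0.176902 = BRL 2,385,415.65
BRL 2,385,415.65 ÷ 0.00420028 = KRW 567,918,246
KRW 567,918,246 ÷ 172.668 = HKD 3,289,076.41

HKD 3,289,076.41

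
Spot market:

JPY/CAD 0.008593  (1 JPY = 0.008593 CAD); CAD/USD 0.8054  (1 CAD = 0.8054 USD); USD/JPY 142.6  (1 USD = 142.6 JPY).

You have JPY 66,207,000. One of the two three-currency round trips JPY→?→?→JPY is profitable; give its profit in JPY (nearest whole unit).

Profit: JPY 878,390

Profitable loop is JPY → USD → CAD → JPY:
JPY 66,207,000 ÷ 142.6 = USD 464,284.71
USD 464,284.71 ÷ 0.8054 = CAD 576,464.75
CAD 576,464.75 ÷ 0.008593 = JPY 67,085,390
Profit = JPY 67,085,390 − JPY 66,207,000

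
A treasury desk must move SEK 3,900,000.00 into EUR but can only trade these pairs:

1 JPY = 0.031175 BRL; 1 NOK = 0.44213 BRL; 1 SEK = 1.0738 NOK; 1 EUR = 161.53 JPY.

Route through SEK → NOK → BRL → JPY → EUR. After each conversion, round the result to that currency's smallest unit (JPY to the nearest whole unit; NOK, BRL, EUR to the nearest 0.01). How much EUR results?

EUR 367,687.05

SEK 3,900,000.00 × 1.0738 = NOK 4,187,820.00
NOK 4,187,820.00 × 0.44213 = BRL 1,851,560.86
BRL 1,851,560.86 ÷ 0.031175 = JPY 59,392,489
JPY 59,392,489 ÷ 161.53 = EUR 367,687.05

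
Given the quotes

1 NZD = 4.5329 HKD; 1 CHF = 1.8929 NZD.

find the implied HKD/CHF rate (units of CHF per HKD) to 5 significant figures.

HKD/CHF = 0.11655

1 HKD ÷ 4.5329 = 0.220609 NZD
0.220609 NZD ÷ 1.8929 = 0.116546 CHF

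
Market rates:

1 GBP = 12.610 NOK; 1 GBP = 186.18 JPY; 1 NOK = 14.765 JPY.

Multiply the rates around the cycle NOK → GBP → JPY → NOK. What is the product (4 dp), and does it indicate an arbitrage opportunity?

1.0000 (no arbitrage)

Around NOK → GBP → JPY → NOK: 1 ÷ 12.610 × 186.18 ÷ 14.765 = 0.999964
Product ≈ 1 (deviation 0.004%, within rounding noise).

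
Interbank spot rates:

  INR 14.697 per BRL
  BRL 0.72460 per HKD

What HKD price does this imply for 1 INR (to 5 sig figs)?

1 INR ÷ 14.697 = 0.0680411 BRL
0.0680411 BRL ÷ 0.72460 = 0.0939016 HKD

INR/HKD = 0.093902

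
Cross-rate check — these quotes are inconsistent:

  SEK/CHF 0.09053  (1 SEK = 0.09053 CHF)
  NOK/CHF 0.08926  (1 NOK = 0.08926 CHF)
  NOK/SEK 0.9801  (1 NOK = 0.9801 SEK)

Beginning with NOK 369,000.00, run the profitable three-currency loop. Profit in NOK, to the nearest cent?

Profitable loop is NOK → CHF → SEK → NOK:
NOK 369,000.00 × 0.08926 = CHF 32,936.94
CHF 32,936.94 ÷ 0.09053 = SEK 363,823.48
SEK 363,823.48 ÷ 0.9801 = NOK 371,210.57
Profit = NOK 371,210.57 − NOK 369,000.00

Profit: NOK 2,210.57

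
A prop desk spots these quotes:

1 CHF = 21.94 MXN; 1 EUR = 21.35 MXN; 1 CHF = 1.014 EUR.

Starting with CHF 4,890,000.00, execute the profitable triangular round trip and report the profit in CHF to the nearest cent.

Profit: CHF 65,752.95

Profitable loop is CHF → MXN → EUR → CHF:
CHF 4,890,000.00 × 21.94 = MXN 107,286,600.00
MXN 107,286,600.00 ÷ 21.35 = EUR 5,025,133.49
EUR 5,025,133.49 ÷ 1.014 = CHF 4,955,752.95
Profit = CHF 4,955,752.95 − CHF 4,890,000.00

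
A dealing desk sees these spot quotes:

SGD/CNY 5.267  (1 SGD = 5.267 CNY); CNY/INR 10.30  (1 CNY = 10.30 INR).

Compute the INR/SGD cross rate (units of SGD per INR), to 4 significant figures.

1 INR ÷ 10.30 = 0.0970874 CNY
0.0970874 CNY ÷ 5.267 = 0.0184331 SGD

INR/SGD = 0.01843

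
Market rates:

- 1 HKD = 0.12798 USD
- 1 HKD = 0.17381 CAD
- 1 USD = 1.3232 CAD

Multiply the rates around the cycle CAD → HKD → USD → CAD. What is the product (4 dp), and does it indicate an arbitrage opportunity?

0.9743 (arbitrage exists)

Around CAD → HKD → USD → CAD: 1 ÷ 0.17381 × 0.12798 × 1.3232 = 0.974300
Product < 1; profitable direction is CAD → USD → HKD → CAD.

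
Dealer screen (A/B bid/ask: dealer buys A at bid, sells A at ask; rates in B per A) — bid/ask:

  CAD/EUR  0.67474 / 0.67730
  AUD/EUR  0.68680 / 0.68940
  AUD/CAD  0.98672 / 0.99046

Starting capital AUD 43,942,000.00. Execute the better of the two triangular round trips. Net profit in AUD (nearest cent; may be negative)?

Net profit: AUD 1,045,523.81

Best loop AUD → EUR → CAD → AUD:
AUD 43,942,000.00 × 0.68680 (sell AUD at bid) = EUR 30,179,365.60
EUR 30,179,365.60 ÷ 0.67730 (buy CAD at ask) = CAD 44,558,342.83
CAD 44,558,342.83 ÷ 0.99046 (buy AUD at ask) = AUD 44,987,523.81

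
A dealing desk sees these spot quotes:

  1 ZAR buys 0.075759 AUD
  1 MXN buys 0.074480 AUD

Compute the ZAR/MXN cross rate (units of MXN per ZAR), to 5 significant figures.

ZAR/MXN = 1.0172

1 ZAR × 0.075759 = 0.075759 AUD
0.075759 AUD ÷ 0.074480 = 1.01717 MXN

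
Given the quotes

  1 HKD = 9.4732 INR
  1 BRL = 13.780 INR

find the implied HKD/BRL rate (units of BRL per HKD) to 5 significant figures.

HKD/BRL = 0.68746

1 HKD × 9.4732 = 9.4732 INR
9.4732 INR ÷ 13.780 = 0.68746 BRL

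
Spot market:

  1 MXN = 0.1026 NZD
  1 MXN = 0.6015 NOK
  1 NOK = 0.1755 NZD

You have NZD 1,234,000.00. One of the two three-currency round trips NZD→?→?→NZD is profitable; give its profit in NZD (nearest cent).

Profitable loop is NZD → MXN → NOK → NZD:
NZD 1,234,000.00 ÷ 0.1026 = MXN 12,027,290.45
MXN 12,027,290.45 × 0.6015 = NOK 7,234,415.20
NOK 7,234,415.20 × 0.1755 = NZD 1,269,639.87
Profit = NZD 1,269,639.87 − NZD 1,234,000.00

Profit: NZD 35,639.87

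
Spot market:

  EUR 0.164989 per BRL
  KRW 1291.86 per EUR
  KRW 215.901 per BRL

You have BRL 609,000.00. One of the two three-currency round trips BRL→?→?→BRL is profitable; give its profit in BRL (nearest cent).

Profitable loop is BRL → KRW → EUR → BRL:
BRL 609,000.00 × 215.901 = KRW 131,483,709
KRW 131,483,709 ÷ 1291.86 = EUR 101,778.61
EUR 101,778.61 ÷ 0.164989 = BRL 616,881.16
Profit = BRL 616,881.16 − BRL 609,000.00

Profit: BRL 7,881.16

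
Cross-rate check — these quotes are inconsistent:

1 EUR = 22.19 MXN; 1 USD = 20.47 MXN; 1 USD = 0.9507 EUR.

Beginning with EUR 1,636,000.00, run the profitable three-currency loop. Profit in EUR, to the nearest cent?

Profitable loop is EUR → MXN → USD → EUR:
EUR 1,636,000.00 × 22.19 = MXN 36,302,840.00
MXN 36,302,840.00 ÷ 20.47 = USD 1,773,465.56
USD 1,773,465.56 × 0.9507 = EUR 1,686,033.71
Profit = EUR 1,686,033.71 − EUR 1,636,000.00

Profit: EUR 50,033.71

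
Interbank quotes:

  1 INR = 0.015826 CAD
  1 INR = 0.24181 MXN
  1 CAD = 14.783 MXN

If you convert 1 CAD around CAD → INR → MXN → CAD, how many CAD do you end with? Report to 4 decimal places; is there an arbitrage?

1.0336 (arbitrage exists)

Around CAD → INR → MXN → CAD: 1 ÷ 0.015826 × 0.24181 ÷ 14.783 = 1.033571
Product > 1; profitable direction is CAD → INR → MXN → CAD.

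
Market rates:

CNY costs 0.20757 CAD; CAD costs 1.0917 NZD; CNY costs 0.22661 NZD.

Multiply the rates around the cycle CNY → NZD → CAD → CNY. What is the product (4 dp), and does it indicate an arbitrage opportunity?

1.0000 (no arbitrage)

Around CNY → NZD → CAD → CNY: 1 × 0.22661 ÷ 1.0917 ÷ 0.20757 = 1.000026
Product ≈ 1 (deviation 0.003%, within rounding noise).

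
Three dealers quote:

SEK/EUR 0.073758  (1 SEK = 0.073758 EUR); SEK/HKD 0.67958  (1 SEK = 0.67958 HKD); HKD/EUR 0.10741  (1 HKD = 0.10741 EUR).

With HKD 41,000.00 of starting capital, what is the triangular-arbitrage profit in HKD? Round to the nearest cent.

Profit: HKD 429.31

Profitable loop is HKD → SEK → EUR → HKD:
HKD 41,000.00 ÷ 0.67958 = SEK 60,331.38
SEK 60,331.38 × 0.073758 = EUR 4,449.92
EUR 4,449.92 ÷ 0.10741 = HKD 41,429.31
Profit = HKD 41,429.31 − HKD 41,000.00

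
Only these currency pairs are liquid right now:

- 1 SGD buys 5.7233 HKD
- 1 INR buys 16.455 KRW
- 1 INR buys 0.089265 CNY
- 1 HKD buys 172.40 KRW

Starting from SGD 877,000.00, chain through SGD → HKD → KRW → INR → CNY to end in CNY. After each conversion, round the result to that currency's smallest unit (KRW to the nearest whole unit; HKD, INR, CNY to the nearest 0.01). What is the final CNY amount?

CNY 4,694,255.12

SGD 877,000.00 × 5.7233 = HKD 5,019,334.10
HKD 5,019,334.10 × 172.40 = KRW 865,333,199
KRW 865,333,199 ÷ 16.455 = INR 52,587,857.73
INR 52,587,857.73 × 0.089265 = CNY 4,694,255.12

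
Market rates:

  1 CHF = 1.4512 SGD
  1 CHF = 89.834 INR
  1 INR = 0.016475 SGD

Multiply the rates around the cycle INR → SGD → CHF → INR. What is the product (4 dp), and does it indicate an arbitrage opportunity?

1.0199 (arbitrage exists)

Around INR → SGD → CHF → INR: 1 × 0.016475 ÷ 1.4512 × 89.834 = 1.019856
Product > 1; profitable direction is INR → SGD → CHF → INR.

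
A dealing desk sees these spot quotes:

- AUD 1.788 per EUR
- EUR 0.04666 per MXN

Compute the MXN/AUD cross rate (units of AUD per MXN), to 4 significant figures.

1 MXN × 0.04666 = 0.04666 EUR
0.04666 EUR × 1.788 = 0.0834281 AUD

MXN/AUD = 0.08343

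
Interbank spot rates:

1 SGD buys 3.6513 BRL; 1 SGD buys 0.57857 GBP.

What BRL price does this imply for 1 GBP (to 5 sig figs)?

GBP/BRL = 6.3109

1 GBP ÷ 0.57857 = 1.7284 SGD
1.7284 SGD × 3.6513 = 6.3109 BRL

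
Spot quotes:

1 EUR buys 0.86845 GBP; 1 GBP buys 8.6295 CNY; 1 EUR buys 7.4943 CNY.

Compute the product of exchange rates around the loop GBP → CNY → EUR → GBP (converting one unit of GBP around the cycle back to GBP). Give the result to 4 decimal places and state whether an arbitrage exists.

Around GBP → CNY → EUR → GBP: 1 × 8.6295 ÷ 7.4943 × 0.86845 = 0.999999
Product ≈ 1 (deviation 0.000%, within rounding noise).

1.0000 (no arbitrage)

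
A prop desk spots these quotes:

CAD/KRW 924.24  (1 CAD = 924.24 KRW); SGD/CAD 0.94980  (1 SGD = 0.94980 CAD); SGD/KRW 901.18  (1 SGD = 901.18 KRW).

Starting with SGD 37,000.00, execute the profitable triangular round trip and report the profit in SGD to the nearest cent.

Profit: SGD 983.62

Profitable loop is SGD → KRW → CAD → SGD:
SGD 37,000.00 × 901.18 = KRW 33,343,660
KRW 33,343,660 ÷ 924.24 = CAD 36,076.84
CAD 36,076.84 ÷ 0.94980 = SGD 37,983.62
Profit = SGD 37,983.62 − SGD 37,000.00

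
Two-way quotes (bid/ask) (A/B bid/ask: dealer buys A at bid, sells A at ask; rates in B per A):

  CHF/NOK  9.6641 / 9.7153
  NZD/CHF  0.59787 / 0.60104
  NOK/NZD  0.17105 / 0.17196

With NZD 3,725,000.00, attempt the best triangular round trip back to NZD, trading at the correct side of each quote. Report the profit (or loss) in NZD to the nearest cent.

Net result: NZD -15,296.08 (no profitable arbitrage after spreads)

Best loop NZD → NOK → CHF → NZD:
NZD 3,725,000.00 ÷ 0.17196 (buy NOK at ask) = NOK 21,662,014.42
NOK 21,662,014.42 ÷ 9.7153 (buy CHF at ask) = CHF 2,229,680.44
CHF 2,229,680.44 ÷ 0.60104 (buy NZD at ask) = NZD 3,709,703.92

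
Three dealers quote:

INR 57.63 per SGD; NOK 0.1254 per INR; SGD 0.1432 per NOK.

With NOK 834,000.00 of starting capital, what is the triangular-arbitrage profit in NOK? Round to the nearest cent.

Profitable loop is NOK → SGD → INR → NOK:
NOK 834,000.00 × 0.1432 = SGD 119,428.80
SGD 119,428.80 × 57.63 = INR 6,882,681.74
INR 6,882,681.74 × 0.1254 = NOK 863,088.29
Profit = NOK 863,088.29 − NOK 834,000.00

Profit: NOK 29,088.29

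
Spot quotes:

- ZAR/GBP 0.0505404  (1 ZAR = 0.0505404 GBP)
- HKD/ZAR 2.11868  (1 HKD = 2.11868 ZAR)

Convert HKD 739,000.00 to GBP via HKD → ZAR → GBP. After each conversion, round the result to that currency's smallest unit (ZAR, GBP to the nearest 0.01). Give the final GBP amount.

GBP 79,131.33

HKD 739,000.00 × 2.11868 = ZAR 1,565,704.52
ZAR 1,565,704.52 × 0.0505404 = GBP 79,131.33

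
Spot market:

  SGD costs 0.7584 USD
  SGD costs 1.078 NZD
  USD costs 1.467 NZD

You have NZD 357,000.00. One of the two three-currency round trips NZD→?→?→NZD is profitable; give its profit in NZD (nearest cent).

Profitable loop is NZD → SGD → USD → NZD:
NZD 357,000.00 ÷ 1.078 = SGD 331,168.83
SGD 331,168.83 × 0.7584 = USD 251,158.44
USD 251,158.44 × 1.467 = NZD 368,449.43
Profit = NZD 368,449.43 − NZD 357,000.00

Profit: NZD 11,449.43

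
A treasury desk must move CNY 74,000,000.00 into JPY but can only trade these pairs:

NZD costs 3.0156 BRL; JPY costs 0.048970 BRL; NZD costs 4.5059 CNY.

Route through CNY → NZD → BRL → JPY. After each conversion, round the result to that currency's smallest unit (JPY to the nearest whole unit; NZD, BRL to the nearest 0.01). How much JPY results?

CNY 74,000,000.00 ÷ 4.5059 = NZD 16,422,912.18
NZD 16,422,912.18 × 3.0156 = BRL 49,524,933.97
BRL 49,524,933.97 ÷ 0.048970 = JPY 1,011,332,121

JPY 1,011,332,121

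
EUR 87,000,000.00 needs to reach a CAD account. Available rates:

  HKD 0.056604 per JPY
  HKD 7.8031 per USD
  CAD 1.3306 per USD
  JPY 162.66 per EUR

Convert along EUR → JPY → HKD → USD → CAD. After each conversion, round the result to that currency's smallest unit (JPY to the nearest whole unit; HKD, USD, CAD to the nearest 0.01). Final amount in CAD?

EUR 87,000,000.00 × 162.66 = JPY 14,151,420,000
JPY 14,151,420,000 × 0.056604 = HKD 801,026,977.68
HKD 801,026,977.68 ÷ 7.8031 = USD 102,654,967.60
USD 102,654,967.60 × 1.3306 = CAD 136,592,699.89

CAD 136,592,699.89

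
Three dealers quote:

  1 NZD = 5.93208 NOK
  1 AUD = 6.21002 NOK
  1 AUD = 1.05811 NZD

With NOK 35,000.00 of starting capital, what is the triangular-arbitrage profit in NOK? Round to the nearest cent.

Profitable loop is NOK → AUD → NZD → NOK:
NOK 35,000.00 ÷ 6.21002 = AUD 5,636.05
AUD 5,636.05 × 1.05811 = NZD 5,963.56
NZD 5,963.56 × 5.93208 = NOK 35,376.34
Profit = NOK 35,376.34 − NOK 35,000.00

Profit: NOK 376.34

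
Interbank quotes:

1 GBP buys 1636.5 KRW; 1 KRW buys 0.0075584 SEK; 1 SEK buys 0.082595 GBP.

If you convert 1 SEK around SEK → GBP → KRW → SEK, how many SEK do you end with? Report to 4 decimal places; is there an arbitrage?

Around SEK → GBP → KRW → SEK: 1 × 0.082595 × 1636.5 × 0.0075584 = 1.021644
Product > 1; profitable direction is SEK → GBP → KRW → SEK.

1.0216 (arbitrage exists)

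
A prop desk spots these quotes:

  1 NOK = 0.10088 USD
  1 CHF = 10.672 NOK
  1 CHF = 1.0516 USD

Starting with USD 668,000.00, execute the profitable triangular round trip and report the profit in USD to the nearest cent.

Profitable loop is USD → CHF → NOK → USD:
USD 668,000.00 ÷ 1.0516 = CHF 635,222.52
CHF 635,222.52 × 10.672 = NOK 6,779,094.71
NOK 6,779,094.71 × 0.10088 = USD 683,875.07
Profit = USD 683,875.07 − USD 668,000.00

Profit: USD 15,875.07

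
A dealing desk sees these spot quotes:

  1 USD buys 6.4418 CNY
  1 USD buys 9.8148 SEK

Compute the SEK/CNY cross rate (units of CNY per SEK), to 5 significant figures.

1 SEK ÷ 9.8148 = 0.101887 USD
0.101887 USD × 6.4418 = 0.656335 CNY

SEK/CNY = 0.65634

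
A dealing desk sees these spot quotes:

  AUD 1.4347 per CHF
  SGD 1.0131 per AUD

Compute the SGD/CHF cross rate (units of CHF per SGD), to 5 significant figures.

1 SGD ÷ 1.0131 = 0.987069 AUD
0.987069 AUD ÷ 1.4347 = 0.687997 CHF

SGD/CHF = 0.68800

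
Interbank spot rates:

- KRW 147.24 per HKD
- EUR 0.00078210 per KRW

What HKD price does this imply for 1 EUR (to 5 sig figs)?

EUR/HKD = 8.6838

1 EUR ÷ 0.00078210 = 1278.61 KRW
1278.61 KRW ÷ 147.24 = 8.68384 HKD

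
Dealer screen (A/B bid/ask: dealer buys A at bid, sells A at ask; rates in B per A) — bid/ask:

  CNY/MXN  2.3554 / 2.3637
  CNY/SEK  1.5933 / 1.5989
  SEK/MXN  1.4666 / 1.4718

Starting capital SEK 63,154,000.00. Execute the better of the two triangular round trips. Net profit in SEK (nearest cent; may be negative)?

Best loop SEK → CNY → MXN → SEK:
SEK 63,154,000.00 ÷ 1.5989 (buy CNY at ask) = CNY 39,498,405.15
CNY 39,498,405.15 × 2.3554 (sell CNY at bid) = MXN 93,034,543.50
MXN 93,034,543.50 ÷ 1.4718 (buy SEK at ask) = SEK 63,211,403.38

Net profit: SEK 57,403.38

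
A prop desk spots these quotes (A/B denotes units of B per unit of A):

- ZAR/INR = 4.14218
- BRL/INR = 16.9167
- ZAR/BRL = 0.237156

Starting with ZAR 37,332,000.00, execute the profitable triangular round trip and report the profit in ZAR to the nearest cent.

Profitable loop is ZAR → INR → BRL → ZAR:
ZAR 37,332,000.00 × 4.14218 = INR 154,635,863.76
INR 154,635,863.76 ÷ 16.9167 = BRL 9,141,018.27
BRL 9,141,018.27 ÷ 0.237156 = ZAR 38,544,326.39
Profit = ZAR 38,544,326.39 − ZAR 37,332,000.00

Profit: ZAR 1,212,326.39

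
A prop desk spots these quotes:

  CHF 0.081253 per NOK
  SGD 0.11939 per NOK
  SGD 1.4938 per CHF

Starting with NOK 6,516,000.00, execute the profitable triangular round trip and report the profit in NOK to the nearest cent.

Profit: NOK 108,376.13

Profitable loop is NOK → CHF → SGD → NOK:
NOK 6,516,000.00 × 0.081253 = CHF 529,444.55
CHF 529,444.55 × 1.4938 = SGD 790,884.27
SGD 790,884.27 ÷ 0.11939 = NOK 6,624,376.13
Profit = NOK 6,624,376.13 − NOK 6,516,000.00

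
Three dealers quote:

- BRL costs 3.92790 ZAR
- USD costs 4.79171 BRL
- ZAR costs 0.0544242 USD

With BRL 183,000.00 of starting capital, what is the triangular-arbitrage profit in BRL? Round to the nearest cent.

Profitable loop is BRL → ZAR → USD → BRL:
BRL 183,000.00 × 3.92790 = ZAR 718,805.70
ZAR 718,805.70 × 0.0544242 = USD 39,120.43
USD 39,120.43 × 4.79171 = BRL 187,453.73
Profit = BRL 187,453.73 − BRL 183,000.00

Profit: BRL 4,453.73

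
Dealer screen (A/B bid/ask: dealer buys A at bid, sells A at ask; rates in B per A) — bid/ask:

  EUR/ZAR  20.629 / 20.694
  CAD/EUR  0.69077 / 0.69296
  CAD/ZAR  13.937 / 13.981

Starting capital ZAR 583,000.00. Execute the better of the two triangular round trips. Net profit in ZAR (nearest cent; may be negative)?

Best loop ZAR → CAD → EUR → ZAR:
ZAR 583,000.00 ÷ 13.981 (buy CAD at ask) = CAD 41,699.45
CAD 41,699.45 × 0.69077 (sell CAD at bid) = EUR 28,804.73
EUR 28,804.73 × 20.629 (sell EUR at bid) = ZAR 594,212.75

Net profit: ZAR 11,212.75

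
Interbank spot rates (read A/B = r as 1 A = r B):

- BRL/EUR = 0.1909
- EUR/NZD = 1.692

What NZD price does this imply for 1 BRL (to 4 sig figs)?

BRL/NZD = 0.3230

1 BRL × 0.1909 = 0.1909 EUR
0.1909 EUR × 1.692 = 0.323003 NZD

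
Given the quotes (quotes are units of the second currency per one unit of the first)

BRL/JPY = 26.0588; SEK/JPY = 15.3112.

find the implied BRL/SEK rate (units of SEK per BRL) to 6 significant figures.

BRL/SEK = 1.70194

1 BRL × 26.0588 = 26.0588 JPY
26.0588 JPY ÷ 15.3112 = 1.70194 SEK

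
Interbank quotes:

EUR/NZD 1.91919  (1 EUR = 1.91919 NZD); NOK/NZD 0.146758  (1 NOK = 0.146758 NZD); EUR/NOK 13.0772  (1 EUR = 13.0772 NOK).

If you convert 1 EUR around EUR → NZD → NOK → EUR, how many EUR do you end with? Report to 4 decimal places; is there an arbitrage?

1.0000 (no arbitrage)

Around EUR → NZD → NOK → EUR: 1 × 1.91919 ÷ 0.146758 ÷ 13.0772 = 1.000003
Product ≈ 1 (deviation 0.000%, within rounding noise).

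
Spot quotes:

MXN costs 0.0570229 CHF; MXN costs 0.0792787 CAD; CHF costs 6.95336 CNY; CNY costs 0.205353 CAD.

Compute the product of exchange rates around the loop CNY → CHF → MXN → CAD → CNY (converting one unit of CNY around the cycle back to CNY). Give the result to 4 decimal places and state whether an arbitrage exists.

Around CNY → CHF → MXN → CAD → CNY: 1 ÷ 6.95336 ÷ 0.0570229 × 0.0792787 ÷ 0.205353 = 0.973669
Product < 1; profitable direction is CNY → CAD → MXN → CHF → CNY.

0.9737 (arbitrage exists)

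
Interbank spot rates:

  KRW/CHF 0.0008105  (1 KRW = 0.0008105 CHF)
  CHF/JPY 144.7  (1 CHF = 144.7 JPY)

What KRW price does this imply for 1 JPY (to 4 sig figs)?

JPY/KRW = 8.527

1 JPY ÷ 144.7 = 0.00691085 CHF
0.00691085 CHF ÷ 0.0008105 = 8.52665 KRW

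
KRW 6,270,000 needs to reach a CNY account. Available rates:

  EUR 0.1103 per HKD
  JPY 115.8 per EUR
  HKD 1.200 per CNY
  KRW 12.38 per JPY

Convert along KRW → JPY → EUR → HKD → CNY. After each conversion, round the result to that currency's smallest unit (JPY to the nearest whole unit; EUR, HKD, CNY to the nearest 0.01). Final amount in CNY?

KRW 6,270,000 ÷ 12.38 = JPY 506,462
JPY 506,462 ÷ 115.8 = EUR 4,373.59
EUR 4,373.59 ÷ 0.1103 = HKD 39,651.77
HKD 39,651.77 ÷ 1.200 = CNY 33,043.14

CNY 33,043.14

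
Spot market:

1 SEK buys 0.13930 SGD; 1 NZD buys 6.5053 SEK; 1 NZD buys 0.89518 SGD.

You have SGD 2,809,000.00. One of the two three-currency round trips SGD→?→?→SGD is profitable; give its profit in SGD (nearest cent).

Profitable loop is SGD → NZD → SEK → SGD:
SGD 2,809,000.00 ÷ 0.89518 = NZD 3,137,916.40
NZD 3,137,916.40 × 6.5053 = SEK 20,413,087.54
SEK 20,413,087.54 × 0.13930 = SGD 2,843,543.09
Profit = SGD 2,843,543.09 − SGD 2,809,000.00

Profit: SGD 34,543.09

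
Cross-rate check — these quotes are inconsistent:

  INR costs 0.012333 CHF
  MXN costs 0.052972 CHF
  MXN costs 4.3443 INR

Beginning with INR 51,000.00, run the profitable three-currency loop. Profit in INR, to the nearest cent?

Profit: INR 583.68

Profitable loop is INR → CHF → MXN → INR:
INR 51,000.00 × 0.012333 = CHF 628.98
CHF 628.98 ÷ 0.052972 = MXN 11,873.88
MXN 11,873.88 × 4.3443 = INR 51,583.68
Profit = INR 51,583.68 − INR 51,000.00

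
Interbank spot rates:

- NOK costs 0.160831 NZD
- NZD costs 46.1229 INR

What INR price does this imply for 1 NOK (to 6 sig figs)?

1 NOK × 0.160831 = 0.160831 NZD
0.160831 NZD × 46.1229 = 7.41799 INR

NOK/INR = 7.41799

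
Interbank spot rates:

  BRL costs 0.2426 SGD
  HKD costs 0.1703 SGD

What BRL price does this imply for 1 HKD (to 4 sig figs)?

HKD/BRL = 0.7020

1 HKD × 0.1703 = 0.1703 SGD
0.1703 SGD ÷ 0.2426 = 0.701979 BRL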